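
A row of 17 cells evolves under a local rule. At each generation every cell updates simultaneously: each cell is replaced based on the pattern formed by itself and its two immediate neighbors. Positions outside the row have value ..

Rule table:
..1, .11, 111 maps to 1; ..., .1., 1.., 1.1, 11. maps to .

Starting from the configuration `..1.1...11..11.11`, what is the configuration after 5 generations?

.1.....11..11..1.
1.....11..11..1..
.....11..11..1...
....11..11..1....
...11..11..1.....

...11..11..1.....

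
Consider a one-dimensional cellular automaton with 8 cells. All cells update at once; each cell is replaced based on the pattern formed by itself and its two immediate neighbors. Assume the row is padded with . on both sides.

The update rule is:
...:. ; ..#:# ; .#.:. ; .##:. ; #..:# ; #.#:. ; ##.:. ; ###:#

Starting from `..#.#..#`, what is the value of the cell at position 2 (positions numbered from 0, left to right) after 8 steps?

.

.#...##.
#.#.#..#
.....##.
....#..#
...#.##.
..#....#
.#.#..#.
#...##.#
position 2 holds .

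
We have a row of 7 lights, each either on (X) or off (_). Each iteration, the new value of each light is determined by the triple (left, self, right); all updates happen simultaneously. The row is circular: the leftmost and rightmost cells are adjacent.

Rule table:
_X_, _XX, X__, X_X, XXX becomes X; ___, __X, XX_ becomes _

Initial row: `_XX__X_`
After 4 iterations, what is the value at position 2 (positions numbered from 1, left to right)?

_X_X_XX
XXXXXX_
XXXXX_X
XXXX_XX
position 2 holds X

X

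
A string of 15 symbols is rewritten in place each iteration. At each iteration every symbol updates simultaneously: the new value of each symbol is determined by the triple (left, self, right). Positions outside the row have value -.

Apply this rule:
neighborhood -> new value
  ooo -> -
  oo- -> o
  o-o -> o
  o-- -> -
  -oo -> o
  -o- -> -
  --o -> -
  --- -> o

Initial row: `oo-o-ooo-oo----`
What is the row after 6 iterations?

-o---ooo-oo-o--

iteration 1: ooo-oo-oooo-ooo
iteration 2: o-oooooo--ooo-o
iteration 3: -oo----o--o-oo-
iteration 4: -oo-oo-----ooo-
iteration 5: -ooooo-ooo-o-o-
iteration 6: -o---ooo-oo-o--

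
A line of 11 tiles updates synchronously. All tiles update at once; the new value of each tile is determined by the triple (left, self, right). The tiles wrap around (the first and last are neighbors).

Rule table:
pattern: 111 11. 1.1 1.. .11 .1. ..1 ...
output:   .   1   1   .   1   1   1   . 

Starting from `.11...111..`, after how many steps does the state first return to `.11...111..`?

7

step 1: 111..11.1..
step 2: 1.1.11111.1
step 3: 11111...111
step 4: ....1..11..
step 5: ...11.111..
step 6: ..11111.1..
step 7: .11...111..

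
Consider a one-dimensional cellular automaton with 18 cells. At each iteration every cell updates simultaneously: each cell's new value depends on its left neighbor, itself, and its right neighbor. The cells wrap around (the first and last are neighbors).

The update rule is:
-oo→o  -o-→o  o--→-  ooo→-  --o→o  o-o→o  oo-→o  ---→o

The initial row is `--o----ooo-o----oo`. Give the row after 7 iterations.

iteration 1: -oo-oooo-ooo-ooooo
iteration 2: ooooo--ooo-ooo---o
iteration 3: ----o-oo-ooo-o-ooo
iteration 4: -ooooooooo-ooooo-o
iteration 5: oo-------ooo---ooo
iteration 6: -o-ooooooo-o-ooo--
iteration 7: oooo-----ooooo-o-o

oooo-----ooooo-o-o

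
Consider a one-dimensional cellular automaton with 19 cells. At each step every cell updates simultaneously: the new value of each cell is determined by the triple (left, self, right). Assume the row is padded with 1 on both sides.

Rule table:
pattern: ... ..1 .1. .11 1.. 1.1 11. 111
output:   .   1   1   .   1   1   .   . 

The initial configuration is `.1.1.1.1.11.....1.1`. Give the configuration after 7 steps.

step 1: 111111111..1...111.
step 2: .........1111.1...1
step 3: 1.......1....111.1.
step 4: .1.....111..1...111
step 5: 111...1...1111.1...
step 6: ...1.111.1....111.1
step 7: 1.111...111..1...1.

1.111...111..1...1.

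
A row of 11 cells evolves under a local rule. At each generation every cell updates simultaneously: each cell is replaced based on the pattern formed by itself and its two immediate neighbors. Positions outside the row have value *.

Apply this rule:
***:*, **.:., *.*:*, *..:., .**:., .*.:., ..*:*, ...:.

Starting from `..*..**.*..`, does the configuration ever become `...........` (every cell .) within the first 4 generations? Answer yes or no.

no

generation 1: .*..*..*..*
generation 2: *..*..*..*.
generation 3: ..*..*..*.*
generation 4: .*..*..*.*.
generation 4 is .*..*..*.*., still not uniform .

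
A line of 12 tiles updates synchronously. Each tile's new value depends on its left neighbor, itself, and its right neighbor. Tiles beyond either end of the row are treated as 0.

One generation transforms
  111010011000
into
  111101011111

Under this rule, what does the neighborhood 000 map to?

At position 10 the neighborhood is 000; the next row has 1 there.

1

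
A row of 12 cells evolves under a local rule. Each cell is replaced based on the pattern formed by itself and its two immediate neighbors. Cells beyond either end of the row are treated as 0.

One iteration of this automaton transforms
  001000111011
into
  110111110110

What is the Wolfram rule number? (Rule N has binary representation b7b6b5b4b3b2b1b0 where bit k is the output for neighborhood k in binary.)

187

position 7: 111 → 1  (bit 7 = 1)
position 8: 110 → 0  (bit 6 = 0)
position 9: 101 → 1  (bit 5 = 1)
position 3: 100 → 1  (bit 4 = 1)
position 6: 011 → 1  (bit 3 = 1)
position 2: 010 → 0  (bit 2 = 0)
position 1: 001 → 1  (bit 1 = 1)
position 0: 000 → 1  (bit 0 = 1)
bits b7..b0 = 10111011 = 187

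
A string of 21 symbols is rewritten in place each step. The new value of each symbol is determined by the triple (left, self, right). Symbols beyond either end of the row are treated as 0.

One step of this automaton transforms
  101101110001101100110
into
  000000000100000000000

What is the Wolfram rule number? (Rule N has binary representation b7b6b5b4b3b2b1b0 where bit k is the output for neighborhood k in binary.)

1

position 6: 111 → 0  (bit 7 = 0)
position 3: 110 → 0  (bit 6 = 0)
position 1: 101 → 0  (bit 5 = 0)
position 8: 100 → 0  (bit 4 = 0)
position 2: 011 → 0  (bit 3 = 0)
position 0: 010 → 0  (bit 2 = 0)
position 10: 001 → 0  (bit 1 = 0)
position 9: 000 → 1  (bit 0 = 1)
bits b7..b0 = 00000001 = 1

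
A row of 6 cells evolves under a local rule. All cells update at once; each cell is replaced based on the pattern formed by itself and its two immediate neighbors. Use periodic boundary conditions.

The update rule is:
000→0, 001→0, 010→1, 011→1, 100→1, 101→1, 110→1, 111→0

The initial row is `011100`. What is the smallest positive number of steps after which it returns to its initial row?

9

010110
011111
110001
011001
111101
000111
100101
110111
011100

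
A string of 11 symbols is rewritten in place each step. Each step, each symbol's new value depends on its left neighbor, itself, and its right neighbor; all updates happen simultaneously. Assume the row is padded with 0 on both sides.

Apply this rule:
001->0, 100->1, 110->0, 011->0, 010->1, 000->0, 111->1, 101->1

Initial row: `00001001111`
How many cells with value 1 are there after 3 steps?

3

00001100110
00000010001
00000011001
count of 1: 3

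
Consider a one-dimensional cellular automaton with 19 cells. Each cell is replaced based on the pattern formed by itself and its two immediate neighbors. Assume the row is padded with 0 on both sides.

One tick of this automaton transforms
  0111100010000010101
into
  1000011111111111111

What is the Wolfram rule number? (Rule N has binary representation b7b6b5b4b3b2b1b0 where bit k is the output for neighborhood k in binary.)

position 2: 111 → 0  (bit 7 = 0)
position 4: 110 → 0  (bit 6 = 0)
position 15: 101 → 1  (bit 5 = 1)
position 5: 100 → 1  (bit 4 = 1)
position 1: 011 → 0  (bit 3 = 0)
position 8: 010 → 1  (bit 2 = 1)
position 0: 001 → 1  (bit 1 = 1)
position 6: 000 → 1  (bit 0 = 1)
bits b7..b0 = 00110111 = 55

55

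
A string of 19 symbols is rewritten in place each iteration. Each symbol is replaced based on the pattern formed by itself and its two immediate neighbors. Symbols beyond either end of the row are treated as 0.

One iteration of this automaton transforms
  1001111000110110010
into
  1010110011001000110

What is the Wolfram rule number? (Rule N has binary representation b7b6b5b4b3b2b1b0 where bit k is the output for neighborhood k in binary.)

167

position 4: 111 → 1  (bit 7 = 1)
position 6: 110 → 0  (bit 6 = 0)
position 12: 101 → 1  (bit 5 = 1)
position 1: 100 → 0  (bit 4 = 0)
position 3: 011 → 0  (bit 3 = 0)
position 0: 010 → 1  (bit 2 = 1)
position 2: 001 → 1  (bit 1 = 1)
position 8: 000 → 1  (bit 0 = 1)
bits b7..b0 = 10100111 = 167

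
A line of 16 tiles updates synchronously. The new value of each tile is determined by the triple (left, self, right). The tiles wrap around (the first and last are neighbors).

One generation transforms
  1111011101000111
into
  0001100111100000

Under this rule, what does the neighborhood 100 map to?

At position 10 the neighborhood is 100; the next row has 1 there.

1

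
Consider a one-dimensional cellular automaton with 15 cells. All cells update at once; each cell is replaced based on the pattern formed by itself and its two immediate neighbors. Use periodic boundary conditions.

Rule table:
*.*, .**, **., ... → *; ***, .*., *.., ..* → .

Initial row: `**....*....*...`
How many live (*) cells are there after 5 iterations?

7

**.**...**...*.
*****.*.**.*..*
....**.****...*
.**.****..*.*..
.****..*...*..*
count of *: 7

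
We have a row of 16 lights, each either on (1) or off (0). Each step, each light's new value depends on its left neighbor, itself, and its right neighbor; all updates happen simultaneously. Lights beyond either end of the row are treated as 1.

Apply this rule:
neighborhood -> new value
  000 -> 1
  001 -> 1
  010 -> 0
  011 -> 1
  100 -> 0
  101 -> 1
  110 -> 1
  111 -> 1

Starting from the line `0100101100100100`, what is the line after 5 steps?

1001011101001001
1010111110010011
1101111110100111
1111111111001111
1111111111011111

1111111111011111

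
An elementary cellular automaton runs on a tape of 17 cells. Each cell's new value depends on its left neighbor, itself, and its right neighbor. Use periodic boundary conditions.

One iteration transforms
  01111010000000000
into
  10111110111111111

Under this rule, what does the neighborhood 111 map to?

At position 2 the neighborhood is 111; the next row has 1 there.

1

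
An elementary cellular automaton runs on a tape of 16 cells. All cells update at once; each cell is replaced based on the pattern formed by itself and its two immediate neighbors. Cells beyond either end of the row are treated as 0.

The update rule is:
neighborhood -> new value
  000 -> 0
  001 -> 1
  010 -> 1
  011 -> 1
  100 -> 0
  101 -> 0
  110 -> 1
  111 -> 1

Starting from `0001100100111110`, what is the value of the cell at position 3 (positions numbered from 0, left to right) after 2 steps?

step 1: 0011101101111110
step 2: 0111101101111110
position 3 holds 1

1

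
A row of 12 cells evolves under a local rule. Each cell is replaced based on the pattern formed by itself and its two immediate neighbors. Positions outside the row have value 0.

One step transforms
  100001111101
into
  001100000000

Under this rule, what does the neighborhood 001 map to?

At position 4 the neighborhood is 001; the next row has 0 there.

0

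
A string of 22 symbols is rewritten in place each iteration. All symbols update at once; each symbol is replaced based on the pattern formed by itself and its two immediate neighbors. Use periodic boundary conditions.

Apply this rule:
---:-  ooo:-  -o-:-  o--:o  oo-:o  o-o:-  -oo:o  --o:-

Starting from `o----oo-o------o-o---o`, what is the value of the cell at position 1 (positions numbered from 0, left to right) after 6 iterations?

oo---oo--o--------o--o
-oo--ooo--o--------o-o
-ooo-o-oo--o----------
-o-o---ooo--o---------
----o--o-oo--o--------
-----o---ooo--o-------
position 1 holds -

-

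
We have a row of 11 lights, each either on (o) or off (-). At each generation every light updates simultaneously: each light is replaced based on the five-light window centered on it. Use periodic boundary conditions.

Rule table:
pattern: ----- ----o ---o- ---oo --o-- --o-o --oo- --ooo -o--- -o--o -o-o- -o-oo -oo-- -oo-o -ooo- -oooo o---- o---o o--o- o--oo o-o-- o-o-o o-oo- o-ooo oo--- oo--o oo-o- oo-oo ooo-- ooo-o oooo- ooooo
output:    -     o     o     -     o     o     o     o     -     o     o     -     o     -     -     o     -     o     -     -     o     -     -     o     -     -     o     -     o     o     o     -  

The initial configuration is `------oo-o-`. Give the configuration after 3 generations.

----o-o-oo-
--oooo---o-
o-oooo-ooo-

o-oooo-ooo-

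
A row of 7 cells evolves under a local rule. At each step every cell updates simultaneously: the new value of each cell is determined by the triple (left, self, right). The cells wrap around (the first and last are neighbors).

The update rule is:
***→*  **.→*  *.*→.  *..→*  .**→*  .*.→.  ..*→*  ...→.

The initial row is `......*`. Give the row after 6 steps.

******.

*....*.
.*..*..
*.**.*.
..**...
.****..
******.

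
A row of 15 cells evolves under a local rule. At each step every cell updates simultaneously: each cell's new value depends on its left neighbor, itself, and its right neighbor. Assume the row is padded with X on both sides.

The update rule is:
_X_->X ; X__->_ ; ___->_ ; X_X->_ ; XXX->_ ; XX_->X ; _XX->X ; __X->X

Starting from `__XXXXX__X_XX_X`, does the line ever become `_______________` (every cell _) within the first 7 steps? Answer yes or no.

no

_XX___X_XX_XX_X
_XX__XX_XX_XX_X
_XX_XXX_XX_XX_X
_XX_X_X_XX_XX_X
_XX_X_X_XX_XX_X  (fixed point — unchanged through step 7)
step 7 is _XX_X_X_XX_XX_X, still not uniform _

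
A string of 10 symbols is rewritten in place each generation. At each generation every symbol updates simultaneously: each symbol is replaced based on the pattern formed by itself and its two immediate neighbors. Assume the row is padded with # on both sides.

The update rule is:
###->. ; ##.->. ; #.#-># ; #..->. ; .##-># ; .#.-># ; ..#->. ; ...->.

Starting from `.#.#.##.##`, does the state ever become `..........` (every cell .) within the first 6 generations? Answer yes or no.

######.##.
......##.#
......#.##
......###.
......#..#
......#..#
generation 6 is ......#..#, still not uniform .

no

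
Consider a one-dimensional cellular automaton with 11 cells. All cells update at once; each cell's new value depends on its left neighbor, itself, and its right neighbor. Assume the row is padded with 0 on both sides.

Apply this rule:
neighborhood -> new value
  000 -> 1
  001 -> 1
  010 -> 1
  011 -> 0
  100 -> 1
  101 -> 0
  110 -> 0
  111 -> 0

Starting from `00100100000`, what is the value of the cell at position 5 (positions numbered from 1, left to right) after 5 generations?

generation 1: 11111111111
generation 2: 00000000000
generation 3: 11111111111  (repeats generation 1; period 2)
generation 5: 11111111111
position 5 holds 1

1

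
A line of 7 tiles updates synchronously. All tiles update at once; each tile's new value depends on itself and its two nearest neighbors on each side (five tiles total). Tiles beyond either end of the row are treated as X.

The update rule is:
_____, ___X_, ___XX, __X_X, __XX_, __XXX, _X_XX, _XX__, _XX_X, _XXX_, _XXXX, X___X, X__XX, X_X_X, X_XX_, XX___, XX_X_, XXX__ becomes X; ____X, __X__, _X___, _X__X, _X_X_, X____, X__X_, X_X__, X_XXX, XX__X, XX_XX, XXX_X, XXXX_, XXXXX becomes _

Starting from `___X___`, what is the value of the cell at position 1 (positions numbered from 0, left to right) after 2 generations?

generation 1: XXX__XX
generation 2: __X_XXX
position 1 holds _

_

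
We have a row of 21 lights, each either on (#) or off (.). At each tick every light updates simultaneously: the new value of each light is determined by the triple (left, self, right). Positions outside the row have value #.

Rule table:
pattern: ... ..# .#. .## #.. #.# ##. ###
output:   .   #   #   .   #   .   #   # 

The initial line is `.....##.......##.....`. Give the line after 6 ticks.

tick 1: #...#.##.....#.##...#
tick 2: ##.##..##...##..##.#.
tick 3: ##..###.##.#.###.#.#.
tick 4: ####.##..#.#..##.#.#.
tick 5: ####..####.###.#.#.#.
tick 6: ######.###..##.#.#.#.

######.###..##.#.#.#.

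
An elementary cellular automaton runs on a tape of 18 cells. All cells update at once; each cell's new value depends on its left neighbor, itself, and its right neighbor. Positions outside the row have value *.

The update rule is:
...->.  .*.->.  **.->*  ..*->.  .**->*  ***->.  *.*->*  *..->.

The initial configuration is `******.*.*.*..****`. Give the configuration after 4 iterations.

......***.........

iteration 1: .....**.*.*...*...
iteration 2: .....***.*........
iteration 3: .....*.**.........
iteration 4: ......***.........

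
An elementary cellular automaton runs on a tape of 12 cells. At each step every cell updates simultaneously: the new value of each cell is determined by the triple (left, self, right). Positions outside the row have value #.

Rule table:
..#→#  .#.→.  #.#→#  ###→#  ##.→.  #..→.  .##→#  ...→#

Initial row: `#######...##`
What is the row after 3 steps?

step 1: ######..####
step 2: #####..#####
step 3: ####..######

####..######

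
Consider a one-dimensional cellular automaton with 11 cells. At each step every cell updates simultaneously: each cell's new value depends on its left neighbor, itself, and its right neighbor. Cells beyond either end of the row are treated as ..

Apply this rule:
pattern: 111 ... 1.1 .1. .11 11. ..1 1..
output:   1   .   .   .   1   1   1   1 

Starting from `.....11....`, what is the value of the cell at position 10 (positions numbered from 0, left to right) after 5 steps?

1

....1111...
...111111..
..11111111.
.1111111111
11111111111
position 10 holds 1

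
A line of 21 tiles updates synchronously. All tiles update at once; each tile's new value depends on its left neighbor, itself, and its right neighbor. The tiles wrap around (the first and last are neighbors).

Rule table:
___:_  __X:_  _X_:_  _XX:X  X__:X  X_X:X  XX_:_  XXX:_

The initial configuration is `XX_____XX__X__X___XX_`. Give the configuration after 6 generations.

_X_X_X_X____X_X__X__X

generation 1: X_X____X_X__X__X__X_X
generation 2: _X_X____X_X__X__X__XX
generation 3: X_X_X____X_X__X__X_X_
generation 4: _X_X_X____X_X__X__X_X
generation 5: X_X_X_X____X_X__X__X_
generation 6: _X_X_X_X____X_X__X__X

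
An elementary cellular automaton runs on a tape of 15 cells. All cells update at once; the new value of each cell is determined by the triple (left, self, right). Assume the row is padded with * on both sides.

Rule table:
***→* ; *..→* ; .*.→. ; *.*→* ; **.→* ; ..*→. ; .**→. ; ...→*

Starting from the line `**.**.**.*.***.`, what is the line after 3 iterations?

***.**.**.*.***
****.**.**.*.**
*****.**.**.*.*

*****.**.**.*.*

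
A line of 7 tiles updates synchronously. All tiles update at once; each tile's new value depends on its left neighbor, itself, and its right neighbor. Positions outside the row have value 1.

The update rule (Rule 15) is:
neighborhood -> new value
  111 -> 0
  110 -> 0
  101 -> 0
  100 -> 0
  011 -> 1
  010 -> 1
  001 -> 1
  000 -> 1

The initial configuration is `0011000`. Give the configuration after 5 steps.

0110011
0100110
0101100
0101001
0101011

0101011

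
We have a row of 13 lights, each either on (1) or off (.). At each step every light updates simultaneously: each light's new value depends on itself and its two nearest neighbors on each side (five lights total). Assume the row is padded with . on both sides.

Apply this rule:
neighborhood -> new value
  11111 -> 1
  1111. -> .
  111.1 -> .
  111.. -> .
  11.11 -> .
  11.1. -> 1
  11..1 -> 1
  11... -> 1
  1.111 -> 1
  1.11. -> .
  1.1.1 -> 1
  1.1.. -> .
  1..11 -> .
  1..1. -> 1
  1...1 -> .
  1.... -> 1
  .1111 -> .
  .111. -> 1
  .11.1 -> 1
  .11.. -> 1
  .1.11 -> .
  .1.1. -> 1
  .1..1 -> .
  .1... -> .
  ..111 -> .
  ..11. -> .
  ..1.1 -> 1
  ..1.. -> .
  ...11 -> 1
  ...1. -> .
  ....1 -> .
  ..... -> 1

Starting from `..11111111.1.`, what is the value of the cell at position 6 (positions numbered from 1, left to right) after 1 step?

.1..1111..1..
position 6 holds 1

1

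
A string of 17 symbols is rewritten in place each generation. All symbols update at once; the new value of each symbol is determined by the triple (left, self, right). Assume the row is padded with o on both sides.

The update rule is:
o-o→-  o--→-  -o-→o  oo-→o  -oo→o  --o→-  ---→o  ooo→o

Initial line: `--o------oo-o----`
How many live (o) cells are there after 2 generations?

10

--o-oooo-oo-o-oo-
--o-oooo-oo-o-oo-
count of o: 10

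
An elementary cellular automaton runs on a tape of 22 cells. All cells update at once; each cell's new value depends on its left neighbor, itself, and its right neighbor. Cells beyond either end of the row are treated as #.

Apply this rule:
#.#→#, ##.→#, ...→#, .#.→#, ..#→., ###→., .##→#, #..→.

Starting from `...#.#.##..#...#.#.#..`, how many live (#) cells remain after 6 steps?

step 1: .#.######..#.#.#####..
step 2: ####....#..#####...#..
step 3: ...#.##.#..#...#.#.#..
step 4: .#.######..#.#.#####..  (repeats step 1; period 3)
step 6: ...#.##.#..#...#.#.#..
count of #: 8

8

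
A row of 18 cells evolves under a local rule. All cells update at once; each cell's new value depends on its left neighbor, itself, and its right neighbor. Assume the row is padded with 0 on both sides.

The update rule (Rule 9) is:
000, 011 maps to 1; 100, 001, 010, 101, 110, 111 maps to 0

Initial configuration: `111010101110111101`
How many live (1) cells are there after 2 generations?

100000001000100000
001111100010001111
count of 1: 10

10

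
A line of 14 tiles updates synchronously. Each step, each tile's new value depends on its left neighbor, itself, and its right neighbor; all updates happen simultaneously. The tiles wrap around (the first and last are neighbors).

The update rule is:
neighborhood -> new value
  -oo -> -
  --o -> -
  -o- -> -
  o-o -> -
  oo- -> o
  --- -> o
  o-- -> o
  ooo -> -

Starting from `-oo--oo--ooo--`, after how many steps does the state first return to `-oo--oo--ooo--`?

14

--oo--oo---ooo
o--oo--ooo---o
oo--oo---ooo--
-oo--ooo---oo-
--oo---ooo--oo
o--ooo---oo--o
oo---ooo--oo--
-ooo---oo--oo-
---ooo--oo--oo
oo---oo--oo--o
-ooo--oo--oo--
---oo--oo--ooo
oo--oo--oo---o
-oo--oo--ooo--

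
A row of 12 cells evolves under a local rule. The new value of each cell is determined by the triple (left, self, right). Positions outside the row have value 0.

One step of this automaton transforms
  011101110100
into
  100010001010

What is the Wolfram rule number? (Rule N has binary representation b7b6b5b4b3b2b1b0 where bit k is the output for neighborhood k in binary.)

position 2: 111 → 0  (bit 7 = 0)
position 3: 110 → 0  (bit 6 = 0)
position 4: 101 → 1  (bit 5 = 1)
position 10: 100 → 1  (bit 4 = 1)
position 1: 011 → 0  (bit 3 = 0)
position 9: 010 → 0  (bit 2 = 0)
position 0: 001 → 1  (bit 1 = 1)
position 11: 000 → 0  (bit 0 = 0)
bits b7..b0 = 00110010 = 50

50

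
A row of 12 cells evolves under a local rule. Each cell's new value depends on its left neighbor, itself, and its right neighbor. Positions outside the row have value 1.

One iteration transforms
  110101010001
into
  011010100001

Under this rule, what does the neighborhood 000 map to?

At position 9 the neighborhood is 000; the next row has 0 there.

0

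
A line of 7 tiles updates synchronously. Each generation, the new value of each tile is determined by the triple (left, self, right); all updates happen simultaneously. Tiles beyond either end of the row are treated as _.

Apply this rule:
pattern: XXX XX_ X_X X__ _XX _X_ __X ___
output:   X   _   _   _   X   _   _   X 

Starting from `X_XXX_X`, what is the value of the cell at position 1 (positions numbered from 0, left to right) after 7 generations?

_

__XX___
X_X__XX
_____X_
XXXX___
XXX__XX
XX___X_
X__X___
position 1 holds _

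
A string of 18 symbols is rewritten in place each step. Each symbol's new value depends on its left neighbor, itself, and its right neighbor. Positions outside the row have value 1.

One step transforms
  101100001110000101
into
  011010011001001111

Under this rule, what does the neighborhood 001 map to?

At position 7 the neighborhood is 001; the next row has 1 there.

1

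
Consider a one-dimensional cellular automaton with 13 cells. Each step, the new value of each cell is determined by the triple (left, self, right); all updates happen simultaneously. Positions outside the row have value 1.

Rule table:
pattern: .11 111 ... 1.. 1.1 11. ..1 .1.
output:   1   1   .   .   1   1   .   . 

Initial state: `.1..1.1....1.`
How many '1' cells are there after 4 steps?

2

step 1: 1....1......1
step 2: 1...........1
step 3: 1...........1  (fixed point — unchanged through step 4)
count of 1: 2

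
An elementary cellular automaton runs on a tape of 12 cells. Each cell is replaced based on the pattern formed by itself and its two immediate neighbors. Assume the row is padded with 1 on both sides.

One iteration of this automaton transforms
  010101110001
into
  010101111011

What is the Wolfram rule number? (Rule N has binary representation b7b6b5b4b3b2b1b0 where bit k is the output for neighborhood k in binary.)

position 6: 111 → 1  (bit 7 = 1)
position 7: 110 → 1  (bit 6 = 1)
position 0: 101 → 0  (bit 5 = 0)
position 8: 100 → 1  (bit 4 = 1)
position 5: 011 → 1  (bit 3 = 1)
position 1: 010 → 1  (bit 2 = 1)
position 10: 001 → 1  (bit 1 = 1)
position 9: 000 → 0  (bit 0 = 0)
bits b7..b0 = 11011110 = 222

222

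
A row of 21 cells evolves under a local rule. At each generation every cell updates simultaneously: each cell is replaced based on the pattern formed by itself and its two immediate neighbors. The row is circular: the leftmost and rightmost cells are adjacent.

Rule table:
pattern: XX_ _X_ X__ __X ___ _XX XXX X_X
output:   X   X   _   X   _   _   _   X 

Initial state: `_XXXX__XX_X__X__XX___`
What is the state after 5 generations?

X___X_X_XXX_XX_X_X___
X__XXXXX__XX_XXXXX__X
X_X____X_X_XX____X_X_
XXX___XXXXX_X___XXXXX
__X__X____XXX__X_____

__X__X____XXX__X_____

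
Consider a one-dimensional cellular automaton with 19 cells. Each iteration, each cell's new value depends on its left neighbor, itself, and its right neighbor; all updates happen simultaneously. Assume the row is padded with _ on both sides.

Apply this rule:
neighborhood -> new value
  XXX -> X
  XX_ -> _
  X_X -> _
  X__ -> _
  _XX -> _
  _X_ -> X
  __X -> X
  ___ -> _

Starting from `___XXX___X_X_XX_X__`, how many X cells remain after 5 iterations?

__X_X___XX_X____X__
_XX_X__X___X___XX__
X___X_XX__XX__X____
X__XX____X___XX____
X_X_____XX__X______
count of X: 5

5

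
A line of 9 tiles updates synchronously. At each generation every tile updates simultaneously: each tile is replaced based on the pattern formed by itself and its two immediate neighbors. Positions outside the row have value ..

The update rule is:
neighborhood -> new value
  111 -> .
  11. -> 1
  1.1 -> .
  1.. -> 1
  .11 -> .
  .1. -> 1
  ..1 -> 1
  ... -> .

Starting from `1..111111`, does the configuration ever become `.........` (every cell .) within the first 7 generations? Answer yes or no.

no

111.....1
..11...11
.1.11.1.1
11..1.1.1
.1111.1.1
1...1.1.1
11.11.1.1
generation 7 is 11.11.1.1, still not uniform .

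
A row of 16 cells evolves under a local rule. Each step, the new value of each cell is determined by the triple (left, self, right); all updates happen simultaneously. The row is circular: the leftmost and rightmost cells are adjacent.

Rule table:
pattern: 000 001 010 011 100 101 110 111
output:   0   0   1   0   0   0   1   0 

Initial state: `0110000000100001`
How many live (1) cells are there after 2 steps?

0010000000100001
0010000000100001
count of 1: 3

3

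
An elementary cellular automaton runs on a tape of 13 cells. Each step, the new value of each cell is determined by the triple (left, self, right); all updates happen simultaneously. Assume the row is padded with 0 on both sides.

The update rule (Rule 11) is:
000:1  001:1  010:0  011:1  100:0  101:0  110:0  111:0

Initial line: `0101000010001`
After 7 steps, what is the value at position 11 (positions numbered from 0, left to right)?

1

1000011100110
0011110001100
1110000111001
1000111100010
0011100001100
1110001111001
1000111000010
position 11 holds 1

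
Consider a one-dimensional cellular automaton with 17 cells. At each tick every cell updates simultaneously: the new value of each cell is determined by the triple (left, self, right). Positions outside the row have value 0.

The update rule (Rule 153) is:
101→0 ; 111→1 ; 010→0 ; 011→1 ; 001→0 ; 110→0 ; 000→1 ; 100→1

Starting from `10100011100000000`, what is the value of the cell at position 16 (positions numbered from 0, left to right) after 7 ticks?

tick 1: 00011011011111111
tick 2: 11010010011111110
tick 3: 10001001011111101
tick 4: 01100100011111000
tick 5: 01010011011110111
tick 6: 00001010011100110
tick 7: 11100001011010101
position 16 holds 1

1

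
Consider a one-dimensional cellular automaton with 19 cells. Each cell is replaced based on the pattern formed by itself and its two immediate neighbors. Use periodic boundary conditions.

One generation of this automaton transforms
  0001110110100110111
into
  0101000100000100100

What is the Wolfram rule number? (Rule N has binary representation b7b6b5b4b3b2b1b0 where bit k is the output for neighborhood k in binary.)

position 4: 111 → 0  (bit 7 = 0)
position 5: 110 → 0  (bit 6 = 0)
position 6: 101 → 0  (bit 5 = 0)
position 0: 100 → 0  (bit 4 = 0)
position 3: 011 → 1  (bit 3 = 1)
position 10: 010 → 0  (bit 2 = 0)
position 2: 001 → 0  (bit 1 = 0)
position 1: 000 → 1  (bit 0 = 1)
bits b7..b0 = 00001001 = 9

9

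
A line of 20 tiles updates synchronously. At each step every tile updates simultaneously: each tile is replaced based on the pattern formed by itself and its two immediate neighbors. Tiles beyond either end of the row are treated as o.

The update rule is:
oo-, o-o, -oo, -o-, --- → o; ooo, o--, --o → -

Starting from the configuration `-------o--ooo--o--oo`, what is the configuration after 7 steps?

-ooooo-o--o-o--o--o-
oo---ooo--ooo--o--oo
-o-o-o-o--o-o--o--o-
oooooooo--ooo--o--oo
-------o--o-o--o--o-
-ooooo-o--ooo--o--oo
oo---ooo--o-o--o--o-

oo---ooo--o-o--o--o-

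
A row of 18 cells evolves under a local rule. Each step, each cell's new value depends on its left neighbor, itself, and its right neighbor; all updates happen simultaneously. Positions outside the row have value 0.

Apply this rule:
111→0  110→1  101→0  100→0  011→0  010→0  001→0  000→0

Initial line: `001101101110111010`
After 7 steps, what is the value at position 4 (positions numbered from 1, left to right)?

0

000100100010001000
000000000000000000
000000000000000000  (fixed point — unchanged through step 7)
position 4 holds 0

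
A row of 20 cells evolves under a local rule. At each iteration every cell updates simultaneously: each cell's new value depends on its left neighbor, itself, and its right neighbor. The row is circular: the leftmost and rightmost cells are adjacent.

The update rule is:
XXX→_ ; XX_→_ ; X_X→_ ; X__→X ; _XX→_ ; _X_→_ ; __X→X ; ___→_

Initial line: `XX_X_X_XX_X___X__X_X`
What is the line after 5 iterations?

X______X_X_X_XX_X_X_

___________X_X_XX___
__________X______X__
_________X_X____X_X_
________X___X__X___X
X______X_X_X_XX_X_X_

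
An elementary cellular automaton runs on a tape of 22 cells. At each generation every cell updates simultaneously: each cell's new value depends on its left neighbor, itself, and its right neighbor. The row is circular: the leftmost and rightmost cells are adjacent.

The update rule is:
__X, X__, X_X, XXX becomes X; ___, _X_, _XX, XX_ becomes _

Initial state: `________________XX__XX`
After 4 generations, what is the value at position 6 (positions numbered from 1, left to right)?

_

generation 1: X______________X__XX__
generation 2: _X____________X_XX__XX
generation 3: X_X__________X_X__XX__
generation 4: _X_X________X_X_XX__XX
position 6 holds _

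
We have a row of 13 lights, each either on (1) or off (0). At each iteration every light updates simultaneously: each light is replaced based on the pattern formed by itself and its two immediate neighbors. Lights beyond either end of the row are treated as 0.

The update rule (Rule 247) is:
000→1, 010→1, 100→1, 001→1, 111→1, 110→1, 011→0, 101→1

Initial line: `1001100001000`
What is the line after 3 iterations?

1110111111111
0111011111111
1011101111111

1011101111111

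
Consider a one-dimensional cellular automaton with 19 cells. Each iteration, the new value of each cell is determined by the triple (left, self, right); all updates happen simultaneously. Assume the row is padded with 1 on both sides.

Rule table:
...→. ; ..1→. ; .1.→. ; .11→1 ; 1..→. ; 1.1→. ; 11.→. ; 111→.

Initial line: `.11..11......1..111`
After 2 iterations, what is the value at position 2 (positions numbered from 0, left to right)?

.

.1...1..........1..
...................
position 2 holds .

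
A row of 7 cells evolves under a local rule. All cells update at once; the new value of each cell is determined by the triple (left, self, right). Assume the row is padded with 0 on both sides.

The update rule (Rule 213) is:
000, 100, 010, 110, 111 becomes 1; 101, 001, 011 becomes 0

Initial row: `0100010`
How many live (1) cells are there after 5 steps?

0111011
0011001
1001101
1100101
0110101
count of 1: 4

4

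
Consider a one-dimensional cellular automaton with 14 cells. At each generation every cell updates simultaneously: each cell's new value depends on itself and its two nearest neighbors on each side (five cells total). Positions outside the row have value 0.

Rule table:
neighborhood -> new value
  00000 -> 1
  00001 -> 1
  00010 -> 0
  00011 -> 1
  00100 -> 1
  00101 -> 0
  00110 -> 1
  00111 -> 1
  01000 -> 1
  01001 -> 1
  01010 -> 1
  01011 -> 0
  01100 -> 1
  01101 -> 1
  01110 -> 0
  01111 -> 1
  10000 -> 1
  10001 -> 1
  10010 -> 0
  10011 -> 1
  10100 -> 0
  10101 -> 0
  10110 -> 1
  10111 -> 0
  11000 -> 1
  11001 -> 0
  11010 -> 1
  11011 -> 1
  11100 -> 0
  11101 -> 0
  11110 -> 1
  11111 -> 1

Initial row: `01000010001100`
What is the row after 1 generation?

01111011111111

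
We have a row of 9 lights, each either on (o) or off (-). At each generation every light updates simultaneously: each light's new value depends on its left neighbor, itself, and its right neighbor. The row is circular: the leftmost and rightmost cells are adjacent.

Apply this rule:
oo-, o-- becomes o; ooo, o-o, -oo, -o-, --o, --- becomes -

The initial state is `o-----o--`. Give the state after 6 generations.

-o-----o-
--o-----o
o--o-----
-o--o----
--o--o---
---o--o--

---o--o--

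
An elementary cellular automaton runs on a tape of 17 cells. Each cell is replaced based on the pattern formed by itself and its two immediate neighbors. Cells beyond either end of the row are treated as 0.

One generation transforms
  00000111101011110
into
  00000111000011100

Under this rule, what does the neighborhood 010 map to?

0

At position 10 the neighborhood is 010; the next row has 0 there.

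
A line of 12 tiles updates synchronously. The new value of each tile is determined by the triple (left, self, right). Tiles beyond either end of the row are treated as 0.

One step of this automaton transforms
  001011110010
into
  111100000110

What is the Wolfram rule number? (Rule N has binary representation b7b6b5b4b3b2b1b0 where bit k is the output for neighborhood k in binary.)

position 5: 111 → 0  (bit 7 = 0)
position 7: 110 → 0  (bit 6 = 0)
position 3: 101 → 1  (bit 5 = 1)
position 8: 100 → 0  (bit 4 = 0)
position 4: 011 → 0  (bit 3 = 0)
position 2: 010 → 1  (bit 2 = 1)
position 1: 001 → 1  (bit 1 = 1)
position 0: 000 → 1  (bit 0 = 1)
bits b7..b0 = 00100111 = 39

39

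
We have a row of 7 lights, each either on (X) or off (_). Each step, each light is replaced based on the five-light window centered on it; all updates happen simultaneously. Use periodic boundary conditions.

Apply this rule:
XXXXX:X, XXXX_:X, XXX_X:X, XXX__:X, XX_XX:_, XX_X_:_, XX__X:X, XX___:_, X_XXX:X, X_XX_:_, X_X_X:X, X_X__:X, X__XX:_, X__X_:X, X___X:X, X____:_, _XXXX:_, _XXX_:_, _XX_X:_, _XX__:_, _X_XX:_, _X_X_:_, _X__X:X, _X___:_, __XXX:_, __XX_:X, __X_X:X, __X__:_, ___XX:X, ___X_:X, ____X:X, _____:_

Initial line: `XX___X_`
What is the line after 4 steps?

_X____X

step 1: ___XXX_
step 2: _XX__X_
step 3: _X_XX_X
step 4: _X____X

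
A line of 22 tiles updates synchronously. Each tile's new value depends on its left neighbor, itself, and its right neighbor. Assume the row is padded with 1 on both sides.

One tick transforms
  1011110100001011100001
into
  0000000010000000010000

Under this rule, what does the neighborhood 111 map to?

At position 3 the neighborhood is 111; the next row has 0 there.

0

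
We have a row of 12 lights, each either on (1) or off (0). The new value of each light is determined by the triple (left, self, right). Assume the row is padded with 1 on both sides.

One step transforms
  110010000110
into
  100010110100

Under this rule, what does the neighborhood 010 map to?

At position 4 the neighborhood is 010; the next row has 1 there.

1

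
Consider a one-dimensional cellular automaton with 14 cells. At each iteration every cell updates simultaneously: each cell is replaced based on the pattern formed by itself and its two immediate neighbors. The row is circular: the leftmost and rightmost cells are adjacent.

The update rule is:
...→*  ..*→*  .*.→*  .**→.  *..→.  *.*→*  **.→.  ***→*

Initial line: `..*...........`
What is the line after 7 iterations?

***.**********
**.*.*********
*.***.********
.*.*.*.*******
*******.*****.
.*****.*.***.*
*.***.***.*.**

*.***.***.*.**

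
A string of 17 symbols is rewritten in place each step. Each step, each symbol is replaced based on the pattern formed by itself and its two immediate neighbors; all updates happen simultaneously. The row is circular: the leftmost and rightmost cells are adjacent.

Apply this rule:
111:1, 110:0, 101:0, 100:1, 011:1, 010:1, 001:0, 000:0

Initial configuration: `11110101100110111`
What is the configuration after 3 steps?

10010101010100111

step 1: 11100101010100111
step 2: 11010101010110111
step 3: 10010101010100111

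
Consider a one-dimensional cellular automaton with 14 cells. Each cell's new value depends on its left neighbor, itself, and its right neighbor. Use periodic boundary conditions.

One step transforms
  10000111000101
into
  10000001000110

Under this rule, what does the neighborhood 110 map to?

1

At position 0 the neighborhood is 110; the next row has 1 there.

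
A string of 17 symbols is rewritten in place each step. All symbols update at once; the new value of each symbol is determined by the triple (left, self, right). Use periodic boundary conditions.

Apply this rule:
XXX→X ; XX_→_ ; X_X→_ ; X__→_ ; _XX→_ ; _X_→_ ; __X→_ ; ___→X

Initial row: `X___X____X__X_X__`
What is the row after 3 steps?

step 1: __X___XX_________
step 2: X___X____XXXXXXXX
step 3: __X___XX__XXXXXXX

__X___XX__XXXXXXX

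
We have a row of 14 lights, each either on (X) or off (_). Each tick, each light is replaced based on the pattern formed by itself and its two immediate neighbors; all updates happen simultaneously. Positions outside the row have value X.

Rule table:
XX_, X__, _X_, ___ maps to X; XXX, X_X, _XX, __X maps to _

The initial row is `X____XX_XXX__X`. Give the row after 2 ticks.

___XX_XXX__XX_

XXXX__X___XX__
___XX_XXX__XX_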